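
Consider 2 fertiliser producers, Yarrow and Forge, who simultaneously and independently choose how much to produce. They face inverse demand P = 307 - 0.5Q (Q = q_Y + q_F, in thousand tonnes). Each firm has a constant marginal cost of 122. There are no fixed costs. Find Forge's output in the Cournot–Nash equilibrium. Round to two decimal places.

123.33

Each firm earns π_i = (307 - 0.5Q)q_i - 122q_i.
Setting ∂π_i/∂q_i = 0 with rivals' quantities fixed: 185 - q_i - (1/2)q_j = 0.
With identical firms every q_j equals q_i, so q_j = q_i and 185 = (3/2)q_i, giving q_i = 370/3.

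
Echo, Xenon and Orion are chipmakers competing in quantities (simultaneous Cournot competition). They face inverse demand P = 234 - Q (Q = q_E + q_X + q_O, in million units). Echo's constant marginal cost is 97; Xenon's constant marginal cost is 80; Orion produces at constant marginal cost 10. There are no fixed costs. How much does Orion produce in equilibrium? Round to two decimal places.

95.25

Echo's profit: π_E = (234 - Q)q_E - (97q_E). Setting ∂π_E/∂q_E = 0: 137 - 2q_E - (q_X + q_O) = 0.
Xenon's first-order condition: 154 - 2q_X - (q_E + q_O) = 0.
Orion's first-order condition: 224 - 2q_O - (q_E + q_X) = 0.
Summing all 3 equations gives 515 − 4Q = 0, hence Q = 515/4.
Back-substituting: q_E = (137 − 515/4) = 33/4, q_X = (154 − 515/4) = 101/4, q_O = (224 − 515/4) = 381/4.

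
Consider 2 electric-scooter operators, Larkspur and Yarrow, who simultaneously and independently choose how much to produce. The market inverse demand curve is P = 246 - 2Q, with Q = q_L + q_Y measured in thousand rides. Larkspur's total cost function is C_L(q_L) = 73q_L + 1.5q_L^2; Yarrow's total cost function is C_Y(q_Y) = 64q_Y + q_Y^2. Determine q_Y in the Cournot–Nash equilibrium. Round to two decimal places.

24.42

Larkspur's profit: π_L = (246 - 2Q)q_L - (73q_L + (3/2)q_L²). Setting ∂π_L/∂q_L = 0: 173 - 7q_L - 2(q_Y) = 0.
Yarrow's profit: π_Y = (246 - 2Q)q_Y - (64q_Y + q_Y²). Setting ∂π_Y/∂q_Y = 0: 182 - 6q_Y - 2(q_L) = 0.
Best responses: q_L = (173 - 2q_Y)/7, q_Y = (182 - 2q_L)/6.
Solving the pair: q_L = 337/19, q_Y = 464/19.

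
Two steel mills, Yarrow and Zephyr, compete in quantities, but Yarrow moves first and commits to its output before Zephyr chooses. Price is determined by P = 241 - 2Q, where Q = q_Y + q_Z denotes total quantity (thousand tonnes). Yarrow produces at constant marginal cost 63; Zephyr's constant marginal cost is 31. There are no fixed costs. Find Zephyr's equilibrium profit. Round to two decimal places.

2346.13

Solve by backward induction. Given q_Y, the follower Zephyr maximises π_Z = (241 - 2q_Y - 2q_Z)q_Z - 31q_Z.
Setting the follower's marginal profit to zero, 210 - 2q_Y - 4q_Z = 0, i.e. q_Z = (210 - 2q_Y)/4.
The leader anticipates this reaction. Substituting into P = 241 - 2Q gives P = 136 - q_Y, so π_Y = (136 - q_Y)q_Y - 63q_Y.
Leader FOC: 73 - 2q_Y = 0, so q_Y = 73/2.
Then q_Z = (210 - 2·(73/2))/4 = 137/4.
Price P = 241 - 2·(283/4) = 199/2.
Zephyr's profit: (199/2 - 31)·(137/4) = 2346.1250.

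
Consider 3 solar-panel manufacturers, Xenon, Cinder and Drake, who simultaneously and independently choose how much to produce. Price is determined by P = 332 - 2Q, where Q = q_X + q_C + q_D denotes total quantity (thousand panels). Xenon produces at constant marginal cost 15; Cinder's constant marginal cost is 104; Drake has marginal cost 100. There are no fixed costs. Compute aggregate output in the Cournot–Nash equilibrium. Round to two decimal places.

97.13

Xenon's profit: π_X = (332 - 2Q)q_X - (15q_X). Setting ∂π_X/∂q_X = 0: 317 - 4q_X - 2(q_C + q_D) = 0.
Cinder's first-order condition: 228 - 4q_C - 2(q_X + q_D) = 0.
Drake's first-order condition: 232 - 4q_D - 2(q_X + q_C) = 0.
Adding the 3 first-order conditions: 777 − 8Q = 0, so Q = 777/8.
Back-substituting: q_X = (317 − 777/4)/2 = 491/8, q_C = (228 − 777/4)/2 = 135/8, q_D = (232 − 777/4)/2 = 151/8.
Total output Q = 491/8 + 135/8 + 151/8 = 777/8.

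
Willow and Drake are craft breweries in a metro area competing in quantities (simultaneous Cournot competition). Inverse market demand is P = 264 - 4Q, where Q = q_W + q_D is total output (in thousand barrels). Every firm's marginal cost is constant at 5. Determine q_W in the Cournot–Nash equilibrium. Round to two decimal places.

21.58

Each firm earns π_i = (264 - 4Q)q_i - 5q_i.
Setting ∂π_i/∂q_i = 0 with rivals' quantities fixed: 259 - 8q_i - 4q_j = 0.
With identical firms every q_j equals q_i, so q_j = q_i and 259 = 12q_i, giving q_i = 259/12.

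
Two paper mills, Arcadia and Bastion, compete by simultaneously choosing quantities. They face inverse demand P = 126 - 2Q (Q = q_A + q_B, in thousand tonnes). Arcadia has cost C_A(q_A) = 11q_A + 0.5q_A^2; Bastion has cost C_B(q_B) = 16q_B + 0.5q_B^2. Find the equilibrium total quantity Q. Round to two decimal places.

32.14

Arcadia's profit: π_A = (126 - 2Q)q_A - (11q_A + (1/2)q_A²). Setting ∂π_A/∂q_A = 0: 115 - 5q_A - 2(q_B) = 0.
Bastion's profit: π_B = (126 - 2Q)q_B - (16q_B + (1/2)q_B²). Setting ∂π_B/∂q_B = 0: 110 - 5q_B - 2(q_A) = 0.
So q_A = (115 - 2q_B)/5 and q_B = (110 - 2q_A)/5.
Substituting one into the other gives q_A = 355/21 and q_B = 320/21.
Total output Q = 355/21 + 320/21 = 225/7.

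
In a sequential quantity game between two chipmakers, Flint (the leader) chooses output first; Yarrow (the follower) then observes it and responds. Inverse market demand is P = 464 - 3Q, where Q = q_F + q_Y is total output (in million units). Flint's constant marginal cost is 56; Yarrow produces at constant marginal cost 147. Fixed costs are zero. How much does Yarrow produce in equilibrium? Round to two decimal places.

11.25

Solve by backward induction. Given q_F, the follower Yarrow maximises π_Y = (464 - 3q_F - 3q_Y)q_Y - 147q_Y.
Follower FOC: 317 - 3q_F - 6q_Y = 0, so q_Y(q_F) = (317 - 3q_F)/6.
Flint substitutes q_Y(q_F) into its own profit: π_F = q_F(464 - 3q_F - (317 - 3q_F)/2) - 56q_F = (611/2 - (3/2)q_F)q_F - 56q_F.
Maximising: ∂π_F/∂q_F = 499/2 - 3q_F = 0, giving q_F = 499/6.
Then q_Y = (317 - 3·(499/6))/6 = 45/4.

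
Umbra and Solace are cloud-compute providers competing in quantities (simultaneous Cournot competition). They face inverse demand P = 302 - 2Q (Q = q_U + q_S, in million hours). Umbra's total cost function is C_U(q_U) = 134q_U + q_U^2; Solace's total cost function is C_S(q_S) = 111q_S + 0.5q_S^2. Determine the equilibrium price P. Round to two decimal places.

204.46

Umbra's profit: π_U = (302 - 2Q)q_U - (134q_U + q_U²). Setting ∂π_U/∂q_U = 0: 168 - 6q_U - 2(q_S) = 0.
Solace's first-order condition: 191 - 5q_S - 2(q_U) = 0.
Rearranging gives the reaction functions q_U = (168 - 2q_S)/6 and q_S = (191 - 2q_U)/5.
Solving the pair: q_U = 229/13, q_S = 405/13.
Total output Q = 634/13, so price P = 302 - 2·(634/13) = 204.4615.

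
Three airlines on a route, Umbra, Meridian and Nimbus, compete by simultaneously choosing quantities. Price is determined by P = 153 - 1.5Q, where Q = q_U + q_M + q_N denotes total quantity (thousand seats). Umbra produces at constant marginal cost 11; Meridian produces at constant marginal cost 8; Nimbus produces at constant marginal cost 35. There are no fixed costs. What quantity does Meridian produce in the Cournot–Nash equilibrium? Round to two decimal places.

Umbra's profit: π_U = (153 - 1.5Q)q_U - (11q_U). Setting ∂π_U/∂q_U = 0: 142 - 3q_U - (3/2)(q_M + q_N) = 0.
Meridian's first-order condition: 145 - 3q_M - (3/2)(q_U + q_N) = 0.
Nimbus's profit: π_N = (153 - 1.5Q)q_N - (35q_N). Setting ∂π_N/∂q_N = 0: 118 - 3q_N - (3/2)(q_U + q_M) = 0.
Adding the 3 conditions: 405 − 3Q − 3Q = 0, i.e. Q = 135/2.
Back-substituting: q_U = (142 − 405/4)/(3/2) = 163/6, q_M = (145 − 405/4)/(3/2) = 175/6, q_N = (118 − 405/4)/(3/2) = 67/6.

29.17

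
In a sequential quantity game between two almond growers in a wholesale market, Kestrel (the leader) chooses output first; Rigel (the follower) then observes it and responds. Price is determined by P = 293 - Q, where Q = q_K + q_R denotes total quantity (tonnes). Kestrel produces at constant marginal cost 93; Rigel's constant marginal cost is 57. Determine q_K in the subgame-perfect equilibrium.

82

The follower Rigel best-responds to any q_K: π_R = (293 - Q)q_R - 57q_R.
∂π_R/∂q_R = 236 - q_K - 2q_R = 0 gives the reaction function q_R = (236 - q_K)/2.
Kestrel substitutes q_R(q_K) into its own profit: π_K = q_K(293 - q_K - (236 - q_K)/2) - 93q_K = (175 - (1/2)q_K)q_K - 93q_K.
The leader's first-order condition 82 - q_K = 0 yields q_K = 82.
Then q_R = (236 - 82)/2 = 77.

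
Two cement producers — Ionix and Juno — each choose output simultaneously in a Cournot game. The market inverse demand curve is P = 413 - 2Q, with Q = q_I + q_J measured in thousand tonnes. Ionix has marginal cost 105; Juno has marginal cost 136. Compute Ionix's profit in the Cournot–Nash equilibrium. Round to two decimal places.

Ionix's profit: π_I = (413 - 2Q)q_I - (105q_I). Setting ∂π_I/∂q_I = 0: 308 - 4q_I - 2(q_J) = 0.
Juno's first-order condition: 277 - 4q_J - 2(q_I) = 0.
Rearranging gives the reaction functions q_I = (308 - 2q_J)/4 and q_J = (277 - 2q_I)/4.
Solving the pair: q_I = 113/2, q_J = 41.
Price P = 413 - 2·(195/2) = 218.
Ionix's profit: (218 - 105)·(113/2) = 6384.5000.

6384.50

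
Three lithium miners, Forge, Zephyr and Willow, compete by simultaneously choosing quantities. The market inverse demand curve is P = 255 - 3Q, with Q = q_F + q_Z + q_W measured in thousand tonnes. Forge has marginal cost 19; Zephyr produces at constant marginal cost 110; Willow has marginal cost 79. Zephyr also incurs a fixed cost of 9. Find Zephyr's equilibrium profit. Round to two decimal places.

2.02

Forge's profit: π_F = (255 - 3Q)q_F - (19q_F). Setting ∂π_F/∂q_F = 0: 236 - 6q_F - 3(q_Z + q_W) = 0.
Zephyr's first-order condition: 145 - 6q_Z - 3(q_F + q_W) = 0.
Willow's first-order condition: 176 - 6q_W - 3(q_F + q_Z) = 0.
Adding the 3 first-order conditions: 557 − 12Q = 0, so Q = 557/12.
Back-substituting: q_F = (236 − 557/4)/3 = 129/4, q_Z = (145 − 557/4)/3 = 23/12, q_W = (176 − 557/4)/3 = 49/4.
Price P = 255 - 3·(557/12) = 463/4.
Zephyr's profit: (463/4 - 110)·(23/12) - 9 = 97/48.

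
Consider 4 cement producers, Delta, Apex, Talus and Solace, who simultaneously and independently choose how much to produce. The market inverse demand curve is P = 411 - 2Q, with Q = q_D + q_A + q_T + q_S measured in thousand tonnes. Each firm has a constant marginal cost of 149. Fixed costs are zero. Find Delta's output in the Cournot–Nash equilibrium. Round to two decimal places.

A representative firm's profit is π_i = q_i(411 - 2Q) - 149q_i.
Setting ∂π_i/∂q_i = 0 with rivals' quantities fixed: 262 - 4q_i - 2·Σ_{j≠i} q_j = 0.
With identical firms every q_j equals q_i, so Σ_{j≠i} q_j = 3q_i and 262 = 10q_i, giving q_i = 131/5.

26.20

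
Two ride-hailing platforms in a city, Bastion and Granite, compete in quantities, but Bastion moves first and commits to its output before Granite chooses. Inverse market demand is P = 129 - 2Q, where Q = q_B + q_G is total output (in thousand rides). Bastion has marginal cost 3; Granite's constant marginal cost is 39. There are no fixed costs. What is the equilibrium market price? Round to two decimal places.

The follower Granite best-responds to any q_B: π_G = (129 - 2Q)q_G - 39q_G.
∂π_G/∂q_G = 90 - 2q_B - 4q_G = 0 gives the reaction function q_G = (90 - 2q_B)/4.
The leader anticipates this reaction. Substituting into P = 129 - 2Q gives P = 84 - q_B, so π_B = (84 - q_B)q_B - 3q_B.
Maximising: ∂π_B/∂q_B = 81 - 2q_B = 0, giving q_B = 81/2.
Then q_G = (90 - 2·(81/2))/4 = 9/4.
Total output Q = 171/4, so price P = 129 - 2·(171/4) = 87/2.

43.50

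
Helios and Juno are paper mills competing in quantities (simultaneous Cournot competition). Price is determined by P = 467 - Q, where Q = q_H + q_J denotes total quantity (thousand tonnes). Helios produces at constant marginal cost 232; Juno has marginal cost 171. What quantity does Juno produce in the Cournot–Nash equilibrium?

Helios's profit: π_H = (467 - Q)q_H - (232q_H). Setting ∂π_H/∂q_H = 0: 235 - 2q_H - (q_J) = 0.
Juno's profit: π_J = (467 - Q)q_J - (171q_J). Setting ∂π_J/∂q_J = 0: 296 - 2q_J - (q_H) = 0.
Best responses: q_H = (235 - q_J)/2, q_J = (296 - q_H)/2.
Solving the pair: q_H = 58, q_J = 119.

119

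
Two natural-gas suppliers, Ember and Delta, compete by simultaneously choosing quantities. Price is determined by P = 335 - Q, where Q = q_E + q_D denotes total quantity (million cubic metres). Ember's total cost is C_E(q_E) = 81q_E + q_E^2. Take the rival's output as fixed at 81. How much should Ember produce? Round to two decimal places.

With the rival's output fixed at 81, Ember's profit is π_E = (335 - 81 - q_E)q_E - (81q_E + q_E²) = (254 - q_E)q_E - (81q_E + q_E²).
∂π_E/∂q_E = 173 - 4q_E = 0, so q_E = 173/4.

43.25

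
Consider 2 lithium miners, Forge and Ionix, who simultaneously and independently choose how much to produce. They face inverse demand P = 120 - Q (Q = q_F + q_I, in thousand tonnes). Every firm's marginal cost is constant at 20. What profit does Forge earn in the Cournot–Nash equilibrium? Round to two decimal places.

Each firm earns π_i = (120 - Q)q_i - 20q_i.
First-order condition (treating rivals' output as given): 100 - 2q_i - q_j = 0.
By symmetry each firm produces the same amount; substituting q_j = q_i yields q_i = 100/3.
Price P = 120 - 200/3 = 160/3.
Forge's profit: (160/3 - 20)·(100/3) = 1111.1111.

1111.11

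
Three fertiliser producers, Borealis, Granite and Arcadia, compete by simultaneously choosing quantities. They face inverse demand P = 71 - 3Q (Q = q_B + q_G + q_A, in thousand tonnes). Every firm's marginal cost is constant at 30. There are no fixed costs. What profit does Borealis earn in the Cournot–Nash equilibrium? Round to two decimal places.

Each firm earns π_i = (71 - 3Q)q_i - 30q_i.
First-order condition (treating rivals' output as given): 41 - 6q_i - 3·Σ_{j≠i} q_j = 0.
By symmetry each firm produces the same amount; substituting Σ_{j≠i} q_j = 2q_i yields q_i = 41/12.
Price P = 71 - 3·(41/4) = 161/4.
Borealis's profit: (161/4 - 30)·(41/12) = 1681/48.

35.02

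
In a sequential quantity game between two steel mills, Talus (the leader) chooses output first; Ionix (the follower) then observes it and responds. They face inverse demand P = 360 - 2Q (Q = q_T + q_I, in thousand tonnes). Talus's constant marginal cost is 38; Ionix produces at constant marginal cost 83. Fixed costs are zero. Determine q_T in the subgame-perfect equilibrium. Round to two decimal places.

Solve by backward induction. Given q_T, the follower Ionix maximises π_I = (360 - 2q_T - 2q_I)q_I - 83q_I.
Setting the follower's marginal profit to zero, 277 - 2q_T - 4q_I = 0, i.e. q_I = (277 - 2q_T)/4.
Talus substitutes q_I(q_T) into its own profit: π_T = q_T(360 - 2q_T - (277 - 2q_T)/2) - 38q_T = (443/2 - q_T)q_T - 38q_T.
Maximising: ∂π_T/∂q_T = 367/2 - 2q_T = 0, giving q_T = 367/4.
Then q_I = (277 - 2·(367/4))/4 = 187/8.

91.75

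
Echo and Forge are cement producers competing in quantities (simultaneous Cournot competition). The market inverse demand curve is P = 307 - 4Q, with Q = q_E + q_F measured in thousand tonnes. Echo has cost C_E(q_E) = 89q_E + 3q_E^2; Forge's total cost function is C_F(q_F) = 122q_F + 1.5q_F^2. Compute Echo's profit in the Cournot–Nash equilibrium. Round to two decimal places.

1010.44

Echo's profit: π_E = (307 - 4Q)q_E - (89q_E + 3q_E²). Setting ∂π_E/∂q_E = 0: 218 - 14q_E - 4(q_F) = 0.
Forge's first-order condition: 185 - 11q_F - 4(q_E) = 0.
Best responses: q_E = (218 - 4q_F)/14, q_F = (185 - 4q_E)/11.
Substituting one into the other gives q_E = 829/69 and q_F = 859/69.
Price P = 307 - 4·(1688/69) = 209.1449.
Echo's profit: 209.1449·(829/69) - 89·(829/69) - 3(829/69)² = 1010.4363.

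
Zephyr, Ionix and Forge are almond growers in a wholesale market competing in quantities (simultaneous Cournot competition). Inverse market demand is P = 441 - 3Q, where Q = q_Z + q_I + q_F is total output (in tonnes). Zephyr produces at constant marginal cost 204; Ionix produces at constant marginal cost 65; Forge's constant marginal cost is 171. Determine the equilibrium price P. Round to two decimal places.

220.25

Zephyr's profit: π_Z = (441 - 3Q)q_Z - (204q_Z). Setting ∂π_Z/∂q_Z = 0: 237 - 6q_Z - 3(q_I + q_F) = 0.
Ionix's profit: π_I = (441 - 3Q)q_I - (65q_I). Setting ∂π_I/∂q_I = 0: 376 - 6q_I - 3(q_Z + q_F) = 0.
Forge's profit: π_F = (441 - 3Q)q_F - (171q_F). Setting ∂π_F/∂q_F = 0: 270 - 6q_F - 3(q_Z + q_I) = 0.
Summing all 3 equations gives 883 − 12Q = 0, hence Q = 883/12.
Back-substituting: q_Z = (237 − 883/4)/3 = 65/12, q_I = (376 − 883/4)/3 = 207/4, q_F = (270 − 883/4)/3 = 197/12.
Total output Q = 883/12, so price P = 441 - 3·(883/12) = 881/4.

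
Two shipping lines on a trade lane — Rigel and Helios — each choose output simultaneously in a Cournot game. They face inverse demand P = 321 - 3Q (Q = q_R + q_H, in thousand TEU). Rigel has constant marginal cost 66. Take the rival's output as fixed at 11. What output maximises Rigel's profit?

With the rival's output fixed at 11, Rigel's profit is π_R = (321 - 3·11 - 3q_R)q_R - (66q_R) = (288 - 3q_R)q_R - (66q_R).
∂π_R/∂q_R = 222 - 6q_R = 0, so q_R = 37.

37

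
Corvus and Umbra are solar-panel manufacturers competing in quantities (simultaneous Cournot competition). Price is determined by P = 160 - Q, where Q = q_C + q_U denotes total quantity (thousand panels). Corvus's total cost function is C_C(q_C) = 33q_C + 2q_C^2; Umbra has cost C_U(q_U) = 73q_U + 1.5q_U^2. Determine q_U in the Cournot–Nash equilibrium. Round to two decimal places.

Corvus's profit: π_C = (160 - Q)q_C - (33q_C + 2q_C²). Setting ∂π_C/∂q_C = 0: 127 - 6q_C - (q_U) = 0.
Umbra's first-order condition: 87 - 5q_U - (q_C) = 0.
Best responses: q_C = (127 - q_U)/6, q_U = (87 - q_C)/5.
Substituting one into the other gives q_C = 548/29 and q_U = 395/29.

13.62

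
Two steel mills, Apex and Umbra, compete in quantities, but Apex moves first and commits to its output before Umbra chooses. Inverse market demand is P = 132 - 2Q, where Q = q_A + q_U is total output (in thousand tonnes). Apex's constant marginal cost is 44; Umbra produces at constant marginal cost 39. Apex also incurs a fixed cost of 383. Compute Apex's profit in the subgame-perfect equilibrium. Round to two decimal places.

Solve by backward induction. Given q_A, the follower Umbra maximises π_U = (132 - 2q_A - 2q_U)q_U - 39q_U.
Follower FOC: 93 - 2q_A - 4q_U = 0, so q_U(q_A) = (93 - 2q_A)/4.
Apex substitutes q_U(q_A) into its own profit: π_A = q_A(132 - 2q_A - (93 - 2q_A)/2) - 44q_A = (171/2 - q_A)q_A - 44q_A.
Leader FOC: 83/2 - 2q_A = 0, so q_A = 83/4.
Then q_U = (93 - 2·(83/4))/4 = 103/8.
Price P = 132 - 2·(269/8) = 259/4.
Apex's profit: (259/4 - 44)·(83/4) - 383 = 761/16.

47.56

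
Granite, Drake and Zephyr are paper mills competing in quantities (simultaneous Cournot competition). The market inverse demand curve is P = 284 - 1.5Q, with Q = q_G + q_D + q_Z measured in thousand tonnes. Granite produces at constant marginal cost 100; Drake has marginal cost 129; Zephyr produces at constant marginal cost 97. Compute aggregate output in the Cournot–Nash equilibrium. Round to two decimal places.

Granite's profit: π_G = (284 - 1.5Q)q_G - (100q_G). Setting ∂π_G/∂q_G = 0: 184 - 3q_G - (3/2)(q_D + q_Z) = 0.
Drake's profit: π_D = (284 - 1.5Q)q_D - (129q_D). Setting ∂π_D/∂q_D = 0: 155 - 3q_D - (3/2)(q_G + q_Z) = 0.
Zephyr's first-order condition: 187 - 3q_Z - (3/2)(q_G + q_D) = 0.
Summing all 3 equations gives 526 − 6Q = 0, hence Q = 263/3.
Back-substituting: q_G = (184 − 263/2)/(3/2) = 35, q_D = (155 − 263/2)/(3/2) = 47/3, q_Z = (187 − 263/2)/(3/2) = 37.
Total output Q = 35 + 47/3 + 37 = 263/3.

87.67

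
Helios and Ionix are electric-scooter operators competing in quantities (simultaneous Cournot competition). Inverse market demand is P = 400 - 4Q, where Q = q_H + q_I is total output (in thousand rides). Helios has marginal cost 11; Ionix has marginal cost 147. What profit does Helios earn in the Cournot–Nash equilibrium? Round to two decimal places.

7656.25

Helios's profit: π_H = (400 - 4Q)q_H - (11q_H). Setting ∂π_H/∂q_H = 0: 389 - 8q_H - 4(q_I) = 0.
Ionix's first-order condition: 253 - 8q_I - 4(q_H) = 0.
Rearranging gives the reaction functions q_H = (389 - 4q_I)/8 and q_I = (253 - 4q_H)/8.
Substituting one into the other gives q_H = 175/4 and q_I = 39/4.
Price P = 400 - 4·(107/2) = 186.
Helios's profit: (186 - 11)·(175/4) = 7656.2500.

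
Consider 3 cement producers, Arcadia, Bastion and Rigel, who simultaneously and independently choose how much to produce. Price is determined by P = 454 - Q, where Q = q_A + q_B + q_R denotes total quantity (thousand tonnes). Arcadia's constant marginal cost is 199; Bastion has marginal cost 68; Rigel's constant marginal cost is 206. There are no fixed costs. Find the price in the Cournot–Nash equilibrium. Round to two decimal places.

Arcadia's profit: π_A = (454 - Q)q_A - (199q_A). Setting ∂π_A/∂q_A = 0: 255 - 2q_A - (q_B + q_R) = 0.
Bastion's profit: π_B = (454 - Q)q_B - (68q_B). Setting ∂π_B/∂q_B = 0: 386 - 2q_B - (q_A + q_R) = 0.
Rigel's profit: π_R = (454 - Q)q_R - (206q_R). Setting ∂π_R/∂q_R = 0: 248 - 2q_R - (q_A + q_B) = 0.
Adding the 3 conditions: 889 − 2Q − 2Q = 0, i.e. Q = 889/4.
Back-substituting: q_A = (255 − 889/4) = 131/4, q_B = (386 − 889/4) = 655/4, q_R = (248 − 889/4) = 103/4.
Total output Q = 889/4, so price P = 454 - 889/4 = 927/4.

231.75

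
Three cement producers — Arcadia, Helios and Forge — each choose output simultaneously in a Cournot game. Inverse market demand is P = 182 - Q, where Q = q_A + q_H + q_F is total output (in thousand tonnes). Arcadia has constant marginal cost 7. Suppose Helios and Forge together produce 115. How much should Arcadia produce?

With rivals' combined output fixed at 115, Arcadia's profit is π_A = (182 - 115 - q_A)q_A - (7q_A) = (67 - q_A)q_A - (7q_A).
∂π_A/∂q_A = 60 - 2q_A = 0, so q_A = 30.

30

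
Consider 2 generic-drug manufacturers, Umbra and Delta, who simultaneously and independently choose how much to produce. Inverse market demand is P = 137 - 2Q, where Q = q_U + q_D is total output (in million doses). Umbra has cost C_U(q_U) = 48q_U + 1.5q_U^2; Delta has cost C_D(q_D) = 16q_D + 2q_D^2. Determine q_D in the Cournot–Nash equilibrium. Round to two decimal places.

Umbra's profit: π_U = (137 - 2Q)q_U - (48q_U + (3/2)q_U²). Setting ∂π_U/∂q_U = 0: 89 - 7q_U - 2(q_D) = 0.
Delta's first-order condition: 121 - 8q_D - 2(q_U) = 0.
Rearranging gives the reaction functions q_U = (89 - 2q_D)/7 and q_D = (121 - 2q_U)/8.
Solving the pair: q_U = 235/26, q_D = 669/52.

12.87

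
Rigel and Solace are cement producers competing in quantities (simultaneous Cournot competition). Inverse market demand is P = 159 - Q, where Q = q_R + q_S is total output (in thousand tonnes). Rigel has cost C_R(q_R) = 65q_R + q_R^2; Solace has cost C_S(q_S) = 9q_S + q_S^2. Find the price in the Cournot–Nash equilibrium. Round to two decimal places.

110.20

Rigel's profit: π_R = (159 - Q)q_R - (65q_R + q_R²). Setting ∂π_R/∂q_R = 0: 94 - 4q_R - (q_S) = 0.
Solace's profit: π_S = (159 - Q)q_S - (9q_S + q_S²). Setting ∂π_S/∂q_S = 0: 150 - 4q_S - (q_R) = 0.
Best responses: q_R = (94 - q_S)/4, q_S = (150 - q_R)/4.
Substituting one into the other gives q_R = 226/15 and q_S = 506/15.
Total output Q = 244/5, so price P = 159 - 244/5 = 551/5.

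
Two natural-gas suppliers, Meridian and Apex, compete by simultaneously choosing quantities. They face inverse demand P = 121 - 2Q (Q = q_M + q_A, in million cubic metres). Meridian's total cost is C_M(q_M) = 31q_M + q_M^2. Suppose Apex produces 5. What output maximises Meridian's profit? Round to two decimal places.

13.33

With the rival's output fixed at 5, Meridian's profit is π_M = (121 - 2·5 - 2q_M)q_M - (31q_M + q_M²) = (111 - 2q_M)q_M - (31q_M + q_M²).
∂π_M/∂q_M = 80 - 6q_M = 0, so q_M = 40/3.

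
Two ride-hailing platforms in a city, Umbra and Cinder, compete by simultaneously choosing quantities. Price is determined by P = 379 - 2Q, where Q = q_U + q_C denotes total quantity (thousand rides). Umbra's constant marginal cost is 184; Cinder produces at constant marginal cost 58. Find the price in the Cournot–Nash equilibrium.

Umbra's profit: π_U = (379 - 2Q)q_U - (184q_U). Setting ∂π_U/∂q_U = 0: 195 - 4q_U - 2(q_C) = 0.
Cinder's first-order condition: 321 - 4q_C - 2(q_U) = 0.
So q_U = (195 - 2q_C)/4 and q_C = (321 - 2q_U)/4.
Solving the pair: q_U = 23/2, q_C = 149/2.
Total output Q = 86, so price P = 379 - 2·86 = 207.

207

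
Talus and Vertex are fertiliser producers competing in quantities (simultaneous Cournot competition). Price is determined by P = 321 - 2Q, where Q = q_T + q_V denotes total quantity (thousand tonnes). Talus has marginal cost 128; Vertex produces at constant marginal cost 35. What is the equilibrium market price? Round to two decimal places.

Talus's profit: π_T = (321 - 2Q)q_T - (128q_T). Setting ∂π_T/∂q_T = 0: 193 - 4q_T - 2(q_V) = 0.
Vertex's profit: π_V = (321 - 2Q)q_V - (35q_V). Setting ∂π_V/∂q_V = 0: 286 - 4q_V - 2(q_T) = 0.
Best responses: q_T = (193 - 2q_V)/4, q_V = (286 - 2q_T)/4.
Substituting one into the other gives q_T = 50/3 and q_V = 379/6.
Total output Q = 479/6, so price P = 321 - 2·(479/6) = 484/3.

161.33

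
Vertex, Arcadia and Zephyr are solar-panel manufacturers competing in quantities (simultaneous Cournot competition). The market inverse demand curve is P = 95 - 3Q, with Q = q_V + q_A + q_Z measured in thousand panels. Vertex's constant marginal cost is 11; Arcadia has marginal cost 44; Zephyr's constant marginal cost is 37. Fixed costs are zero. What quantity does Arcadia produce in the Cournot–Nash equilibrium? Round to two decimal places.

Vertex's profit: π_V = (95 - 3Q)q_V - (11q_V). Setting ∂π_V/∂q_V = 0: 84 - 6q_V - 3(q_A + q_Z) = 0.
Arcadia's first-order condition: 51 - 6q_A - 3(q_V + q_Z) = 0.
Zephyr's profit: π_Z = (95 - 3Q)q_Z - (37q_Z). Setting ∂π_Z/∂q_Z = 0: 58 - 6q_Z - 3(q_V + q_A) = 0.
Summing all 3 equations gives 193 − 12Q = 0, hence Q = 193/12.
Back-substituting: q_V = (84 − 193/4)/3 = 143/12, q_A = (51 − 193/4)/3 = 11/12, q_Z = (58 − 193/4)/3 = 13/4.

0.92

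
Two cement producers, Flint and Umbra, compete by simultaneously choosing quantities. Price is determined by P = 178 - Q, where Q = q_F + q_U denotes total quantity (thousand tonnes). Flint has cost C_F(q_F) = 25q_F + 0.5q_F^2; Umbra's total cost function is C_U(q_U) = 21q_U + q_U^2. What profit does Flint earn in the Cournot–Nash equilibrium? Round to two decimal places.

Flint's profit: π_F = (178 - Q)q_F - (25q_F + (1/2)q_F²). Setting ∂π_F/∂q_F = 0: 153 - 3q_F - (q_U) = 0.
Umbra's profit: π_U = (178 - Q)q_U - (21q_U + q_U²). Setting ∂π_U/∂q_U = 0: 157 - 4q_U - (q_F) = 0.
So q_F = (153 - q_U)/3 and q_U = (157 - q_F)/4.
Substituting one into the other gives q_F = 455/11 and q_U = 318/11.
Price P = 178 - 773/11 = 1185/11.
Flint's profit: (1185/11)·(455/11) - 25·(455/11) - (1/2)(455/11)² = 2566.4256.

2566.43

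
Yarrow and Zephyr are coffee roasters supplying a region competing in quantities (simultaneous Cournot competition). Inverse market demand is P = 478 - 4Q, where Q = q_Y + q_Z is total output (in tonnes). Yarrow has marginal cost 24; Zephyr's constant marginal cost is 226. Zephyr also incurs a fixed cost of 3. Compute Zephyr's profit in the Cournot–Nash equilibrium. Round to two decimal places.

Yarrow's profit: π_Y = (478 - 4Q)q_Y - (24q_Y). Setting ∂π_Y/∂q_Y = 0: 454 - 8q_Y - 4(q_Z) = 0.
Zephyr's first-order condition: 252 - 8q_Z - 4(q_Y) = 0.
Rearranging gives the reaction functions q_Y = (454 - 4q_Z)/8 and q_Z = (252 - 4q_Y)/8.
Substituting one into the other gives q_Y = 164/3 and q_Z = 25/6.
Price P = 478 - 4·(353/6) = 728/3.
Zephyr's profit: (728/3 - 226)·(25/6) - 3 = 598/9.

66.44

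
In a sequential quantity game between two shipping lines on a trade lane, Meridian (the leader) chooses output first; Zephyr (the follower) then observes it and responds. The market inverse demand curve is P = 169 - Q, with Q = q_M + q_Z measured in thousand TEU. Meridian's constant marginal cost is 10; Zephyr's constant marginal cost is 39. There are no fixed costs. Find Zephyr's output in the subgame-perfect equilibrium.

The follower Zephyr best-responds to any q_M: π_Z = (169 - Q)q_Z - 39q_Z.
Follower FOC: 130 - q_M - 2q_Z = 0, so q_Z(q_M) = (130 - q_M)/2.
Meridian substitutes q_Z(q_M) into its own profit: π_M = q_M(169 - q_M - (130 - q_M)/2) - 10q_M = (104 - (1/2)q_M)q_M - 10q_M.
Maximising: ∂π_M/∂q_M = 94 - q_M = 0, giving q_M = 94.
Then q_Z = (130 - 94)/2 = 18.

18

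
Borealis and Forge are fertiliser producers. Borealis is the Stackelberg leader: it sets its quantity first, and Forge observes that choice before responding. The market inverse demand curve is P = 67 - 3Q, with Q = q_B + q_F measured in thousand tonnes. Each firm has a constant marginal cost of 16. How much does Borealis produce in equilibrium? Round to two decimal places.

Solve by backward induction. Given q_B, the follower Forge maximises π_F = (67 - 3q_B - 3q_F)q_F - 16q_F.
Follower FOC: 51 - 3q_B - 6q_F = 0, so q_F(q_B) = (51 - 3q_B)/6.
Borealis substitutes q_F(q_B) into its own profit: π_B = q_B(67 - 3q_B - (51 - 3q_B)/2) - 16q_B = (83/2 - (3/2)q_B)q_B - 16q_B.
The leader's first-order condition 51/2 - 3q_B = 0 yields q_B = 17/2.
Then q_F = (51 - 3·(17/2))/6 = 17/4.

8.50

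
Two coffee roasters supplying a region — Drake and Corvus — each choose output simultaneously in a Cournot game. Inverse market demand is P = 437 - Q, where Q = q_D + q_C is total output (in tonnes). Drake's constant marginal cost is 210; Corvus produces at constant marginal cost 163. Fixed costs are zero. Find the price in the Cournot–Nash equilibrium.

Drake's profit: π_D = (437 - Q)q_D - (210q_D). Setting ∂π_D/∂q_D = 0: 227 - 2q_D - (q_C) = 0.
Corvus's profit: π_C = (437 - Q)q_C - (163q_C). Setting ∂π_C/∂q_C = 0: 274 - 2q_C - (q_D) = 0.
So q_D = (227 - q_C)/2 and q_C = (274 - q_D)/2.
Solving the pair: q_D = 60, q_C = 107.
Total output Q = 167, so price P = 437 - 167 = 270.

270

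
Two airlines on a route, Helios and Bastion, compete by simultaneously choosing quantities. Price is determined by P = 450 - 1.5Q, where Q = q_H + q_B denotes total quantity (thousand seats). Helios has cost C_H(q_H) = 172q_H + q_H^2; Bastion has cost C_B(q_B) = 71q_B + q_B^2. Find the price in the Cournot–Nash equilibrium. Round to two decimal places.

Helios's profit: π_H = (450 - 1.5Q)q_H - (172q_H + q_H²). Setting ∂π_H/∂q_H = 0: 278 - 5q_H - (3/2)(q_B) = 0.
Bastion's first-order condition: 379 - 5q_B - (3/2)(q_H) = 0.
So q_H = (278 - (3/2)q_B)/5 and q_B = (379 - (3/2)q_H)/5.
Substituting one into the other gives q_H = 36.1099 and q_B = 64.9670.
Total output Q = 1314/13, so price P = 450 - (3/2)·(1314/13) = 298.3846.

298.38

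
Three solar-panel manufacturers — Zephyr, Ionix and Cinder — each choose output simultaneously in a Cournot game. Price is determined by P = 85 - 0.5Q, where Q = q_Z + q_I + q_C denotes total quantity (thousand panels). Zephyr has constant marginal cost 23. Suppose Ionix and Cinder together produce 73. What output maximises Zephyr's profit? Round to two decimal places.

25.50

With rivals' combined output fixed at 73, Zephyr's profit is π_Z = (85 - (1/2)·73 - (1/2)q_Z)q_Z - (23q_Z) = (97/2 - (1/2)q_Z)q_Z - (23q_Z).
∂π_Z/∂q_Z = 51/2 - q_Z = 0, so q_Z = 51/2.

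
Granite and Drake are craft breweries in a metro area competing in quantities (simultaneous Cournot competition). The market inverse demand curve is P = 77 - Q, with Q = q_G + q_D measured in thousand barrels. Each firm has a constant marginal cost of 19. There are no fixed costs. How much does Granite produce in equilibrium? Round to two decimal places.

A representative firm's profit is π_i = q_i(77 - Q) - 19q_i.
First-order condition (treating rivals' output as given): 58 - 2q_i - q_j = 0.
With identical firms every q_j equals q_i, so q_j = q_i and 58 = 3q_i, giving q_i = 58/3.

19.33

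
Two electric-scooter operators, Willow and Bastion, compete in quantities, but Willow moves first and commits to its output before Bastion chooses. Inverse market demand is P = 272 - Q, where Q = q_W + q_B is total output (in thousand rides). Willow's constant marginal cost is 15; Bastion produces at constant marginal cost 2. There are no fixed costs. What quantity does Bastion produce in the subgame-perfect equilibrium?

Solve by backward induction. Given q_W, the follower Bastion maximises π_B = (272 - q_W - q_B)q_B - 2q_B.
Setting the follower's marginal profit to zero, 270 - q_W - 2q_B = 0, i.e. q_B = (270 - q_W)/2.
The leader anticipates this reaction. Substituting into P = 272 - Q gives P = 137 - (1/2)q_W, so π_W = (137 - (1/2)q_W)q_W - 15q_W.
Leader FOC: 122 - q_W = 0, so q_W = 122.
Then q_B = (270 - 122)/2 = 74.

74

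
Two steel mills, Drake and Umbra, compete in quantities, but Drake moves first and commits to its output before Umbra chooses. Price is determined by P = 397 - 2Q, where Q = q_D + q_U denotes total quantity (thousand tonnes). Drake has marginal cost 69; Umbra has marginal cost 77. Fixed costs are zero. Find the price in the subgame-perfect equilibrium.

153

The follower Umbra best-responds to any q_D: π_U = (397 - 2Q)q_U - 77q_U.
Setting the follower's marginal profit to zero, 320 - 2q_D - 4q_U = 0, i.e. q_U = (320 - 2q_D)/4.
Drake substitutes q_U(q_D) into its own profit: π_D = q_D(397 - 2q_D - (320 - 2q_D)/2) - 69q_D = (237 - q_D)q_D - 69q_D.
Maximising: ∂π_D/∂q_D = 168 - 2q_D = 0, giving q_D = 84.
Then q_U = (320 - 2·84)/4 = 38.
Total output Q = 122, so price P = 397 - 2·122 = 153.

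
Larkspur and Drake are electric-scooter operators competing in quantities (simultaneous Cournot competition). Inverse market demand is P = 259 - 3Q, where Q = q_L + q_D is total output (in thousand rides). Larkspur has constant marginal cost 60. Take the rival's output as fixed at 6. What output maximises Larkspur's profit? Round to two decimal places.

With the rival's output fixed at 6, Larkspur's profit is π_L = (259 - 3·6 - 3q_L)q_L - (60q_L) = (241 - 3q_L)q_L - (60q_L).
∂π_L/∂q_L = 181 - 6q_L = 0, so q_L = 181/6.

30.17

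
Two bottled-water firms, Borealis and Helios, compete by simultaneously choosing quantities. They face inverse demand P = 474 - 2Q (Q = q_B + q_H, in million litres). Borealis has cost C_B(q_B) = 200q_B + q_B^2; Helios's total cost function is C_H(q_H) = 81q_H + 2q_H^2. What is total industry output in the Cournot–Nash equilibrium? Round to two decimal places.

73.09

Borealis's profit: π_B = (474 - 2Q)q_B - (200q_B + q_B²). Setting ∂π_B/∂q_B = 0: 274 - 6q_B - 2(q_H) = 0.
Helios's profit: π_H = (474 - 2Q)q_H - (81q_H + 2q_H²). Setting ∂π_H/∂q_H = 0: 393 - 8q_H - 2(q_B) = 0.
Rearranging gives the reaction functions q_B = (274 - 2q_H)/6 and q_H = (393 - 2q_B)/8.
Substituting one into the other gives q_B = 703/22 and q_H = 905/22.
Total output Q = 703/22 + 905/22 = 804/11.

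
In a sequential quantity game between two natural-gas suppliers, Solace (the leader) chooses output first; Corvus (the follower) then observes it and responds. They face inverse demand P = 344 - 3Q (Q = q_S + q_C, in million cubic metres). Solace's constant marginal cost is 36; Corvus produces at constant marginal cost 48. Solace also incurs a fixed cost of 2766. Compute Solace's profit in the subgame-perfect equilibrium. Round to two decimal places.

1500.67

Solve by backward induction. Given q_S, the follower Corvus maximises π_C = (344 - 3q_S - 3q_C)q_C - 48q_C.
Setting the follower's marginal profit to zero, 296 - 3q_S - 6q_C = 0, i.e. q_C = (296 - 3q_S)/6.
Solace substitutes q_C(q_S) into its own profit: π_S = q_S(344 - 3q_S - (296 - 3q_S)/2) - 36q_S = (196 - (3/2)q_S)q_S - 36q_S.
Maximising: ∂π_S/∂q_S = 160 - 3q_S = 0, giving q_S = 160/3.
Then q_C = (296 - 3·(160/3))/6 = 68/3.
Price P = 344 - 3·76 = 116.
Solace's profit: (116 - 36)·(160/3) - 2766 = 1500.6667.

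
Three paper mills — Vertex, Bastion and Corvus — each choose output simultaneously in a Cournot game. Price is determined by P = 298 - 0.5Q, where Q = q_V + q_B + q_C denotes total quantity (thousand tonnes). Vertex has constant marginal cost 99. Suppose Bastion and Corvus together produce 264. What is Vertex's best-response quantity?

67

With rivals' combined output fixed at 264, Vertex's profit is π_V = (298 - (1/2)·264 - (1/2)q_V)q_V - (99q_V) = (166 - (1/2)q_V)q_V - (99q_V).
∂π_V/∂q_V = 67 - q_V = 0, so q_V = 67.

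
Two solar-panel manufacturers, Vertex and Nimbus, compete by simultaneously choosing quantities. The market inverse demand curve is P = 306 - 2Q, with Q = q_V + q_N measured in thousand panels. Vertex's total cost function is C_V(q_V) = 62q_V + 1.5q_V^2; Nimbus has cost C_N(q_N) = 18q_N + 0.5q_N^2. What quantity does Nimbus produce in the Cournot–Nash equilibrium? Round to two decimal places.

Vertex's profit: π_V = (306 - 2Q)q_V - (62q_V + (3/2)q_V²). Setting ∂π_V/∂q_V = 0: 244 - 7q_V - 2(q_N) = 0.
Nimbus's first-order condition: 288 - 5q_N - 2(q_V) = 0.
Rearranging gives the reaction functions q_V = (244 - 2q_N)/7 and q_N = (288 - 2q_V)/5.
Substituting one into the other gives q_V = 644/31 and q_N = 1528/31.

49.29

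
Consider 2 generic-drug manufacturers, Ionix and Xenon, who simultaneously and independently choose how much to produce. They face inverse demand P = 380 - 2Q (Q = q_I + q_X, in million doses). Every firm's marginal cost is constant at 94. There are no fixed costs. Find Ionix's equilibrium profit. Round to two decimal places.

A representative firm's profit is π_i = q_i(380 - 2Q) - 94q_i.
First-order condition (treating rivals' output as given): 286 - 4q_i - 2q_j = 0.
By symmetry each firm produces the same amount; substituting q_j = q_i yields q_i = 286/6 = 143/3.
Price P = 380 - 2·(286/3) = 568/3.
Ionix's profit: (568/3 - 94)·(143/3) = 4544.2222.

4544.22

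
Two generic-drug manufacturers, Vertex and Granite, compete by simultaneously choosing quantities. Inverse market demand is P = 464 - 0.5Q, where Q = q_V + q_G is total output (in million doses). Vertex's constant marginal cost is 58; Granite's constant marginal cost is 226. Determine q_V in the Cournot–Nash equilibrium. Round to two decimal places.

382.67

Vertex's profit: π_V = (464 - 0.5Q)q_V - (58q_V). Setting ∂π_V/∂q_V = 0: 406 - q_V - (1/2)(q_G) = 0.
Granite's first-order condition: 238 - q_G - (1/2)(q_V) = 0.
So q_V = (406 - (1/2)q_G) and q_G = (238 - (1/2)q_V).
Solving the pair: q_V = 1148/3, q_G = 140/3.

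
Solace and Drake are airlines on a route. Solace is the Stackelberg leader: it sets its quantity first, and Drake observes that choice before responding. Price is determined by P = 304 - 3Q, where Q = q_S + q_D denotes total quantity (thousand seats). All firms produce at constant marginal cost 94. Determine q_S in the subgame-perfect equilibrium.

The follower Drake best-responds to any q_S: π_D = (304 - 3Q)q_D - 94q_D.
Setting the follower's marginal profit to zero, 210 - 3q_S - 6q_D = 0, i.e. q_D = (210 - 3q_S)/6.
Solace substitutes q_D(q_S) into its own profit: π_S = q_S(304 - 3q_S - (210 - 3q_S)/2) - 94q_S = (199 - (3/2)q_S)q_S - 94q_S.
The leader's first-order condition 105 - 3q_S = 0 yields q_S = 35.
Then q_D = (210 - 3·35)/6 = 35/2.

35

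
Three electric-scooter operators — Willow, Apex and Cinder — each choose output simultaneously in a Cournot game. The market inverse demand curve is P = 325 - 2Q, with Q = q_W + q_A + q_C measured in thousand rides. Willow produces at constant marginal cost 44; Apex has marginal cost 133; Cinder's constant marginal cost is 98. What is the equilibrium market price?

150

Willow's profit: π_W = (325 - 2Q)q_W - (44q_W). Setting ∂π_W/∂q_W = 0: 281 - 4q_W - 2(q_A + q_C) = 0.
Apex's first-order condition: 192 - 4q_A - 2(q_W + q_C) = 0.
Cinder's profit: π_C = (325 - 2Q)q_C - (98q_C). Setting ∂π_C/∂q_C = 0: 227 - 4q_C - 2(q_W + q_A) = 0.
Adding the 3 conditions: 700 − 4Q − 4Q = 0, i.e. Q = 175/2.
Back-substituting: q_W = (281 − 175)/2 = 53, q_A = (192 − 175)/2 = 17/2, q_C = (227 − 175)/2 = 26.
Total output Q = 175/2, so price P = 325 - 2·(175/2) = 150.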